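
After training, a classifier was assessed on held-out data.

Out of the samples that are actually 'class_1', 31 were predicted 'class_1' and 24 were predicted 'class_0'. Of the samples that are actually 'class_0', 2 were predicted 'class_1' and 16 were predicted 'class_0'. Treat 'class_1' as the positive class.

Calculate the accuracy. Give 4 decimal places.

0.6438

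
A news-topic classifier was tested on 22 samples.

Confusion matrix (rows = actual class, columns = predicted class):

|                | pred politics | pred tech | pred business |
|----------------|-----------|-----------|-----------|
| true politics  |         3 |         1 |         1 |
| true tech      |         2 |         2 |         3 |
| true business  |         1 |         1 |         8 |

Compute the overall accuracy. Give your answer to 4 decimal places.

0.5909

Accuracy = trace / total = (3+2+8=13) / 22 = 13/22 = 0.5909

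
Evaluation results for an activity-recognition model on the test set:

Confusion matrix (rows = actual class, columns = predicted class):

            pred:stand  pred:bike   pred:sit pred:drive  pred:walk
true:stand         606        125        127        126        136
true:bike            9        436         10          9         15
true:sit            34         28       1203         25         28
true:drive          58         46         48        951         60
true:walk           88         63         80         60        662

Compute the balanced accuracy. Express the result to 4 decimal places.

0.7753

Balanced accuracy = mean of per-class recall.
  stand: recall = 606/1120 = 0.54107
  bike: recall = 436/479 = 0.91023
  sit: recall = 1203/1318 = 0.91275
  drive: recall = 951/1163 = 0.81771
  walk: recall = 662/953 = 0.69465
Mean = (0.54107 + 0.91023 + 0.91275 + 0.81771 + 0.69465) / 5 = 0.7753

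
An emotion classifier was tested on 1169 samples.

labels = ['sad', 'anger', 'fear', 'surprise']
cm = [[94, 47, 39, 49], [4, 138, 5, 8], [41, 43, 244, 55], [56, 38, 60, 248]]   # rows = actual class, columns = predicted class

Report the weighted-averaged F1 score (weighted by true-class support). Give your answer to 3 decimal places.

0.616

Per-class F1 score (2·TP/(2·TP+FP+FN)):
  sad: TP=94, FP=4+41+56=101, FN=47+39+49=135 → 188/424 = 0.4434
  anger: TP=138, FP=47+43+38=128, FN=4+5+8=17 → 276/421 = 0.6556
  fear: TP=244, FP=39+5+60=104, FN=41+43+55=139 → 488/731 = 0.6676
  surprise: TP=248, FP=49+8+55=112, FN=56+38+60=154 → 496/762 = 0.6509
Weighted-F1 score = Σ (supportᵢ/N)·F1 scoreᵢ with N=1169: (229/1169)·0.4434 + (155/1169)·0.6556 + (383/1169)·0.6676 + (402/1169)·0.6509 = 0.616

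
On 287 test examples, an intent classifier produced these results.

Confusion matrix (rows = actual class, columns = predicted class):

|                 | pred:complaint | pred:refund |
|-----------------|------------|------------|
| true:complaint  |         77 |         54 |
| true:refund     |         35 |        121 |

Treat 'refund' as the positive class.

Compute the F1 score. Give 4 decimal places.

Precision = TP/(TP+FP) = 121/175 = 0.6914
Recall = TP/(TP+FN) = 121/156 = 0.7756
F1 = 2·TP/(2·TP+FP+FN) = 242/331 = 0.7311

0.7311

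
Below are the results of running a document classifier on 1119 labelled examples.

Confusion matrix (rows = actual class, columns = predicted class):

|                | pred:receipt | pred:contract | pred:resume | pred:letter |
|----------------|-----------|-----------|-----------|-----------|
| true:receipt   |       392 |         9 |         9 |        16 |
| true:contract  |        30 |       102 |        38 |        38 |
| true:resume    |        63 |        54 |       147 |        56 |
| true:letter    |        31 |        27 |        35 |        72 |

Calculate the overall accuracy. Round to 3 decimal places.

0.637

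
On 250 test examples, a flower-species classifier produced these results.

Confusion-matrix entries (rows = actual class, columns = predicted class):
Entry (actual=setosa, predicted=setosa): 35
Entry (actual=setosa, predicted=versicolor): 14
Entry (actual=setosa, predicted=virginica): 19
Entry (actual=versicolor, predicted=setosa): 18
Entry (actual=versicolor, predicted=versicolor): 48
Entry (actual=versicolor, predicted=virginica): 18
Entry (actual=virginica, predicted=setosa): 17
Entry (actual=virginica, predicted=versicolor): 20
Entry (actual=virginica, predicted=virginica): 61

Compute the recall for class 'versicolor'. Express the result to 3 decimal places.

0.571

One-vs-rest for 'versicolor': TP = diagonal; FP = other classes predicted 'versicolor'; FN = 'versicolor' predicted as other.
recall = TP/(TP+FN).
versicolor: TP=48, FN=18+18=36 → 48/84 = 0.5714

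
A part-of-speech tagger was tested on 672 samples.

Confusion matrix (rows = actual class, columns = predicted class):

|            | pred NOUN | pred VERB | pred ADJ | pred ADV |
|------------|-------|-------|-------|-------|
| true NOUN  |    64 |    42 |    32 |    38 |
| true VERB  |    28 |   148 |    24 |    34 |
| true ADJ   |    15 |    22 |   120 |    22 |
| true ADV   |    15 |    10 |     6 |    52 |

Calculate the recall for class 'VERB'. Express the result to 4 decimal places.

0.6325

recall = TP/(TP+FN).
VERB: TP=148, FN=28+24+34=86 → 148/234 = 0.63248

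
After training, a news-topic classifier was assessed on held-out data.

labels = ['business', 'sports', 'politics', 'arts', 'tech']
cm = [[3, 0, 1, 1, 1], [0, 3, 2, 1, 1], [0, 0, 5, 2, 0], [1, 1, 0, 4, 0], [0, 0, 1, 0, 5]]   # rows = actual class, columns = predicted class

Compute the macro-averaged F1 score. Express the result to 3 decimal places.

0.622

Per-class F1 score (2·TP/(2·TP+FP+FN)):
  business: TP=3, FP=0+0+1+0=1, FN=0+1+1+1=3 → 6/10 = 0.6000
  sports: TP=3, FP=0+0+1+0=1, FN=0+2+1+1=4 → 6/11 = 0.5455
  politics: TP=5, FP=1+2+0+1=4, FN=0+0+2+0=2 → 10/16 = 0.6250
  arts: TP=4, FP=1+1+2+0=4, FN=1+1+0+0=2 → 8/14 = 0.5714
  tech: TP=5, FP=1+1+0+0=2, FN=0+0+1+0=1 → 10/13 = 0.7692
Macro-F1 score = mean = (0.6000 + 0.5455 + 0.6250 + 0.5714 + 0.7692) / 5 = 0.622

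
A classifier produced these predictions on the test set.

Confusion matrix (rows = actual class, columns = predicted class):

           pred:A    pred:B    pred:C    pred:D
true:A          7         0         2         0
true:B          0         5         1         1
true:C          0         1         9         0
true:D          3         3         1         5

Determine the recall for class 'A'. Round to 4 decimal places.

One-vs-rest for 'A': TP = diagonal; FP = other classes predicted 'A'; FN = 'A' predicted as other.
recall = TP/(TP+FN).
A: TP=7, FN=0+2+0=2 → 7/9 = 0.77778

0.7778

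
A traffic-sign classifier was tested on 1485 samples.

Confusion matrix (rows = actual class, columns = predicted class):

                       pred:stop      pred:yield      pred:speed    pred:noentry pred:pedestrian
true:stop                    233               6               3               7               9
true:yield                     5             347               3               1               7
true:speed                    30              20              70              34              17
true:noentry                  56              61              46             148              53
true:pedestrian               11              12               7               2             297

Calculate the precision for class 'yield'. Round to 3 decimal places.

Treat 'yield' as positive and all other classes as negative.
precision = TP/(TP+FP).
yield: TP=347, FP=6+20+61+12=99 → 347/446 = 0.7780

0.778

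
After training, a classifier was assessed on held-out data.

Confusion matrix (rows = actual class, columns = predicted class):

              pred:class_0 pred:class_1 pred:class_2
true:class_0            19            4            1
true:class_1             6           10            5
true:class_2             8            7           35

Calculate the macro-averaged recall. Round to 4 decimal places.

0.6560

Per-class recall (TP/(TP+FN)):
  class_0: TP=19, FN=4+1=5 → 19/24 = 0.79167
  class_1: TP=10, FN=6+5=11 → 10/21 = 0.47619
  class_2: TP=35, FN=8+7=15 → 35/50 = 0.70000
Macro-recall = mean = (0.79167 + 0.47619 + 0.70000) / 3 = 0.6560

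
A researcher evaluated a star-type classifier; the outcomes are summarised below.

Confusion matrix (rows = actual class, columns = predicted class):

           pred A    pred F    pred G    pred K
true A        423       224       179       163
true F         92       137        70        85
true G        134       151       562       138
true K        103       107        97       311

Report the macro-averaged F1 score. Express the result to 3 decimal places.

Per-class F1 score (2·TP/(2·TP+FP+FN)):
  A: TP=423, FP=92+134+103=329, FN=224+179+163=566 → 846/1741 = 0.4859
  F: TP=137, FP=224+151+107=482, FN=92+70+85=247 → 274/1003 = 0.2732
  G: TP=562, FP=179+70+97=346, FN=134+151+138=423 → 1124/1893 = 0.5938
  K: TP=311, FP=163+85+138=386, FN=103+107+97=307 → 622/1315 = 0.4730
Macro-F1 score = mean = (0.4859 + 0.2732 + 0.5938 + 0.4730) / 4 = 0.456

0.456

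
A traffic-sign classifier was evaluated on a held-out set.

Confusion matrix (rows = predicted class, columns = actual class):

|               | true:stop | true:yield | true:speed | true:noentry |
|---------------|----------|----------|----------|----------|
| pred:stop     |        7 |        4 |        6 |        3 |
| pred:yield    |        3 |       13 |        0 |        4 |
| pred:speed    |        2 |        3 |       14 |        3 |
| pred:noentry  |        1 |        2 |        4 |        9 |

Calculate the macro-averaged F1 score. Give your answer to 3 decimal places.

Per-class F1 score (2·TP/(2·TP+FP+FN)):
  stop: TP=7, FP=4+6+3=13, FN=3+2+1=6 → 14/33 = 0.4242
  yield: TP=13, FP=3+0+4=7, FN=4+3+2=9 → 26/42 = 0.6190
  speed: TP=14, FP=2+3+3=8, FN=6+0+4=10 → 28/46 = 0.6087
  noentry: TP=9, FP=1+2+4=7, FN=3+4+3=10 → 18/35 = 0.5143
Macro-F1 score = mean = (0.4242 + 0.6190 + 0.6087 + 0.5143) / 4 = 0.542

0.542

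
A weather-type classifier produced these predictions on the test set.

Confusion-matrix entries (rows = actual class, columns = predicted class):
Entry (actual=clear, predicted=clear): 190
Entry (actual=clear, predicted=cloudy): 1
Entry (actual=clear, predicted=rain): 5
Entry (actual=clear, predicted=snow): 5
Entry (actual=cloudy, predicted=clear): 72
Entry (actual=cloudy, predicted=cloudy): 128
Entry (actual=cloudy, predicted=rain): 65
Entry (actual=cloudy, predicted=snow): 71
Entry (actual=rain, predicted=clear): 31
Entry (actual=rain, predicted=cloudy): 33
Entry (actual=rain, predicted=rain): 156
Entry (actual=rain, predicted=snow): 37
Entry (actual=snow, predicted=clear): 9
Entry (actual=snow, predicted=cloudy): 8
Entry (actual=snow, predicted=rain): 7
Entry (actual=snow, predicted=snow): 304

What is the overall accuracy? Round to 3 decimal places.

0.693

Accuracy = trace / total = (190+128+156+304=778) / 1122 = 778/1122 = 0.693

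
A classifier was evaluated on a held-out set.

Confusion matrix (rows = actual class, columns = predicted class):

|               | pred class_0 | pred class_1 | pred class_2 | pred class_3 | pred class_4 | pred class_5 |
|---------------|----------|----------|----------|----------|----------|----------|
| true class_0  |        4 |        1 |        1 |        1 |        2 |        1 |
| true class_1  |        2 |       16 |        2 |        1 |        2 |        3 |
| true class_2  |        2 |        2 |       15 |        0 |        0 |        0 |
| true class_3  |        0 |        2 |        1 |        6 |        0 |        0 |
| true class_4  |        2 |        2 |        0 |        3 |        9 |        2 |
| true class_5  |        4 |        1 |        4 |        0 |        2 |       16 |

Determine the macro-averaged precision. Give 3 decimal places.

Per-class precision (TP/(TP+FP)):
  class_0: TP=4, FP=2+2+0+2+4=10 → 4/14 = 0.2857
  class_1: TP=16, FP=1+2+2+2+1=8 → 16/24 = 0.6667
  class_2: TP=15, FP=1+2+1+0+4=8 → 15/23 = 0.6522
  class_3: TP=6, FP=1+1+0+3+0=5 → 6/11 = 0.5455
  class_4: TP=9, FP=2+2+0+0+2=6 → 9/15 = 0.6000
  class_5: TP=16, FP=1+3+0+0+2=6 → 16/22 = 0.7273
Macro-precision = mean = (0.2857 + 0.6667 + 0.6522 + 0.5455 + 0.6000 + 0.7273) / 6 = 0.580

0.580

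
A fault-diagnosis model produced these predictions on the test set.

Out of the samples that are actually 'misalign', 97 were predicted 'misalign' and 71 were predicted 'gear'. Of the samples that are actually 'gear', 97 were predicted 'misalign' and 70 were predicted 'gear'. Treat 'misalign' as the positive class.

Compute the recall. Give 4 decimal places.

Recall = TP/(TP+FN) = 97/(97+71) = 97/168 = 0.5774

0.5774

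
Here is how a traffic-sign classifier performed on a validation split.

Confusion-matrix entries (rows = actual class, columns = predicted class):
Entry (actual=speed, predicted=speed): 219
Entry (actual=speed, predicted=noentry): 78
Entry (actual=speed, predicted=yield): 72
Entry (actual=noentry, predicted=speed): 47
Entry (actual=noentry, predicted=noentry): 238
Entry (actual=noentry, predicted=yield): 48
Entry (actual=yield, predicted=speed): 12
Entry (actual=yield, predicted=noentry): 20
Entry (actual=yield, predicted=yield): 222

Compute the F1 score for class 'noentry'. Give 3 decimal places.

Treat 'noentry' as positive and all other classes as negative.
F1 score = 2·TP/(2·TP+FP+FN).
noentry: TP=238, FP=78+20=98, FN=47+48=95 → 476/669 = 0.7115

0.712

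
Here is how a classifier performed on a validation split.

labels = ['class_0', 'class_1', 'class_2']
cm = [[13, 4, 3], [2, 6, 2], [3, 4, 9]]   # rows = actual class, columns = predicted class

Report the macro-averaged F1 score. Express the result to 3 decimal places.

Per-class F1 score (2·TP/(2·TP+FP+FN)):
  class_0: TP=13, FP=2+3=5, FN=4+3=7 → 26/38 = 0.6842
  class_1: TP=6, FP=4+4=8, FN=2+2=4 → 12/24 = 0.5000
  class_2: TP=9, FP=3+2=5, FN=3+4=7 → 18/30 = 0.6000
Macro-F1 score = mean = (0.6842 + 0.5000 + 0.6000) / 3 = 0.595

0.595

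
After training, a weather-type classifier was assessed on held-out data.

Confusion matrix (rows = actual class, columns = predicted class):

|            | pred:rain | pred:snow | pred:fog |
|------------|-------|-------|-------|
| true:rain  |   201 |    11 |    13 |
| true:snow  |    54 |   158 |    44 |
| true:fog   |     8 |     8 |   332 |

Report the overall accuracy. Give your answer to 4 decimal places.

Accuracy = trace / total = (201+158+332=691) / 829 = 691/829 = 0.8335

0.8335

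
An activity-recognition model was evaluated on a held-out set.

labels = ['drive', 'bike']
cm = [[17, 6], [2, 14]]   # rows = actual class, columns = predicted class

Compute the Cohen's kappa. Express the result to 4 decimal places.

Observed agreement pₒ = trace/N = 31/39 = 0.79487
Expected agreement pₑ = Σ (rowᵢ·colᵢ)/N² = (23·19 + 16·20)/39² = 0.49770
κ = (pₒ − pₑ)/(1 − pₑ) = (0.79487 − 0.49770)/(1 − 0.49770) = 0.5916

0.5916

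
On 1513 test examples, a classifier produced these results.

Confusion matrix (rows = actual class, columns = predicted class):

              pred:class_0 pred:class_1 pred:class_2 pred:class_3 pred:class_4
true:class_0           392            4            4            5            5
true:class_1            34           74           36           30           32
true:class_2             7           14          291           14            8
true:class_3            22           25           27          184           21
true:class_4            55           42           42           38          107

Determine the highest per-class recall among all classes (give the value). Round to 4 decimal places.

Per-class recall (TP/(TP+FN)):
  class_0: TP=392, FN=4+4+5+5=18 → 392/410 = 0.95610
  class_1: TP=74, FN=34+36+30+32=132 → 74/206 = 0.35922
  class_2: TP=291, FN=7+14+14+8=43 → 291/334 = 0.87126
  class_3: TP=184, FN=22+25+27+21=95 → 184/279 = 0.65950
  class_4: TP=107, FN=55+42+42+38=177 → 107/284 = 0.37676
Highest is class 'class_0' with recall = 0.9561.

0.9561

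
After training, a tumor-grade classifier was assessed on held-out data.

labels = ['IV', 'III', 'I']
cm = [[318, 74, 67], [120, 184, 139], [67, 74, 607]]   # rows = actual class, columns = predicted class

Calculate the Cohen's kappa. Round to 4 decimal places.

0.4857

Observed agreement pₒ = trace/N = 1109/1650 = 0.67212
Expected agreement pₑ = Σ (rowᵢ·colᵢ)/N² = (459·505 + 443·332 + 748·813)/1650² = 0.36253
κ = (pₒ − pₑ)/(1 − pₑ) = (0.67212 − 0.36253)/(1 − 0.36253) = 0.4857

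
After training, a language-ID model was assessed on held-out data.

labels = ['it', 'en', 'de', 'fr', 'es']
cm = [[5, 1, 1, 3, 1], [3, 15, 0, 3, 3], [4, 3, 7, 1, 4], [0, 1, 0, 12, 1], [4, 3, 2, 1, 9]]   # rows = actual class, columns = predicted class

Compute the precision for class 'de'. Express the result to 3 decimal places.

Treat 'de' as positive and all other classes as negative.
precision = TP/(TP+FP).
de: TP=7, FP=1+0+0+2=3 → 7/10 = 0.7000

0.700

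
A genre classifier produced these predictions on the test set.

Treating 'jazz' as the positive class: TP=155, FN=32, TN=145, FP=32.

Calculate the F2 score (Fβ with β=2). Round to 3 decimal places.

Fβ = (1+β²)·TP / ((1+β²)·TP + β²·FN + FP), with β²=4
= 5·155 / (5·155 + 4·32 + 32) = 0.829

0.829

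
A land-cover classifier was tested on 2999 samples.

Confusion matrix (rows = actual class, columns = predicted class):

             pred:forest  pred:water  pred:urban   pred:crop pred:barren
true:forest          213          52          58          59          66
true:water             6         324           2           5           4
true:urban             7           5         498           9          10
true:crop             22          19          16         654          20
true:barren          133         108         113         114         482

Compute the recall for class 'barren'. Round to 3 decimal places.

0.507

Take TP from the diagonal, FP from the rest of the 'barren' prediction marginal, FN from the rest of the 'barren' actual marginal.
recall = TP/(TP+FN).
barren: TP=482, FN=133+108+113+114=468 → 482/950 = 0.5074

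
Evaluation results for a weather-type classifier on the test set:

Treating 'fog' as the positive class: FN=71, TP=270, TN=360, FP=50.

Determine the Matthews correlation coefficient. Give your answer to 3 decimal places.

0.674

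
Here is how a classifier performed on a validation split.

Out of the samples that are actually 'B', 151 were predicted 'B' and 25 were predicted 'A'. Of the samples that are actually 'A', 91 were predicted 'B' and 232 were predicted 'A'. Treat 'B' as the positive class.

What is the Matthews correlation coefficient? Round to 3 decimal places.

MCC = (TP·TN − FP·FN) / √((TP+FP)(TP+FN)(TN+FP)(TN+FN))
Numerator = 151·232 − 91·25 = 32757
Denominator = √(242·176·323·257) = √3535604512 = 59460.9495
MCC = 32757 / 59460.9495 = 0.551

0.551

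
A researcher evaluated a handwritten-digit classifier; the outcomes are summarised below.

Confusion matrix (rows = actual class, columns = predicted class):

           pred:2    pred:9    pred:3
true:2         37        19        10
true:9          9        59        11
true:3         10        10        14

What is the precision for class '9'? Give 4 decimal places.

One-vs-rest for '9': TP = diagonal; FP = other classes predicted '9'; FN = '9' predicted as other.
precision = TP/(TP+FP).
9: TP=59, FP=19+10=29 → 59/88 = 0.67045

0.6705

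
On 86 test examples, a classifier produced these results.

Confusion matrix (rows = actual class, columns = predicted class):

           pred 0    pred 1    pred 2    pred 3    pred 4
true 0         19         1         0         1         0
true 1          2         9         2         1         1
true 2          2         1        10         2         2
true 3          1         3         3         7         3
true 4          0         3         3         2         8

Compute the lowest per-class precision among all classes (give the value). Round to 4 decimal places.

0.5294

Per-class precision (TP/(TP+FP)):
  0: TP=19, FP=2+2+1+0=5 → 19/24 = 0.79167
  1: TP=9, FP=1+1+3+3=8 → 9/17 = 0.52941
  2: TP=10, FP=0+2+3+3=8 → 10/18 = 0.55556
  3: TP=7, FP=1+1+2+2=6 → 7/13 = 0.53846
  4: TP=8, FP=0+1+2+3=6 → 8/14 = 0.57143
Lowest is class '1' with precision = 0.5294.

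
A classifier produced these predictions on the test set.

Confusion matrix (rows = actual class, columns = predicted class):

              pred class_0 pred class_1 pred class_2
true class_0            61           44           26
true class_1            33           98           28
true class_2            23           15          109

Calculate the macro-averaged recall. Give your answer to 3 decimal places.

0.608

Per-class recall (TP/(TP+FN)):
  class_0: TP=61, FN=44+26=70 → 61/131 = 0.4656
  class_1: TP=98, FN=33+28=61 → 98/159 = 0.6164
  class_2: TP=109, FN=23+15=38 → 109/147 = 0.7415
Macro-recall = mean = (0.4656 + 0.6164 + 0.7415) / 3 = 0.608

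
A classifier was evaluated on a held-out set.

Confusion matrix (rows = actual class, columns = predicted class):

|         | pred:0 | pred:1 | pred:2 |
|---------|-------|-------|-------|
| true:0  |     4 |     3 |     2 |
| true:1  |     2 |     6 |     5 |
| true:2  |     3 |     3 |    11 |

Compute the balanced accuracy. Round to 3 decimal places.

0.518

Balanced accuracy = mean of per-class recall.
  0: recall = 4/9 = 0.4444
  1: recall = 6/13 = 0.4615
  2: recall = 11/17 = 0.6471
Mean = (0.4444 + 0.4615 + 0.6471) / 3 = 0.518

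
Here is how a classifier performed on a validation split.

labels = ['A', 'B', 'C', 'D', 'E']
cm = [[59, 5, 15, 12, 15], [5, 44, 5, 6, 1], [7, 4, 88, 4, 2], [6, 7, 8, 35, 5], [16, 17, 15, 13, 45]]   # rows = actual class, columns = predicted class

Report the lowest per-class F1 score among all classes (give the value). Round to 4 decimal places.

Per-class F1 score (2·TP/(2·TP+FP+FN)):
  A: TP=59, FP=5+7+6+16=34, FN=5+15+12+15=47 → 118/199 = 0.59296
  B: TP=44, FP=5+4+7+17=33, FN=5+5+6+1=17 → 88/138 = 0.63768
  C: TP=88, FP=15+5+8+15=43, FN=7+4+4+2=17 → 176/236 = 0.74576
  D: TP=35, FP=12+6+4+13=35, FN=6+7+8+5=26 → 70/131 = 0.53435
  E: TP=45, FP=15+1+2+5=23, FN=16+17+15+13=61 → 90/174 = 0.51724
Lowest is class 'E' with F1 score = 0.5172.

0.5172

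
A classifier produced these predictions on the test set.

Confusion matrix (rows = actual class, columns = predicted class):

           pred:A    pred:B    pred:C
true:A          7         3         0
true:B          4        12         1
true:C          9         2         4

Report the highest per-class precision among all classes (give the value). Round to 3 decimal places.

0.800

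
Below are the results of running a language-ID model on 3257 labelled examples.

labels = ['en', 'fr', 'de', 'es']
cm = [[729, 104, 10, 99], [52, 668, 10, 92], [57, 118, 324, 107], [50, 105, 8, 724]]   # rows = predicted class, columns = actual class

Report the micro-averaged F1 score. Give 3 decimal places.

0.751

Micro-averaging pools counts across classes: ΣTP=2445, ΣFP=812, ΣFN=812.
Micro-F1 score = 2·TP/(2·TP+FP+FN) on pooled counts = 0.751 (equals overall accuracy in single-label multiclass).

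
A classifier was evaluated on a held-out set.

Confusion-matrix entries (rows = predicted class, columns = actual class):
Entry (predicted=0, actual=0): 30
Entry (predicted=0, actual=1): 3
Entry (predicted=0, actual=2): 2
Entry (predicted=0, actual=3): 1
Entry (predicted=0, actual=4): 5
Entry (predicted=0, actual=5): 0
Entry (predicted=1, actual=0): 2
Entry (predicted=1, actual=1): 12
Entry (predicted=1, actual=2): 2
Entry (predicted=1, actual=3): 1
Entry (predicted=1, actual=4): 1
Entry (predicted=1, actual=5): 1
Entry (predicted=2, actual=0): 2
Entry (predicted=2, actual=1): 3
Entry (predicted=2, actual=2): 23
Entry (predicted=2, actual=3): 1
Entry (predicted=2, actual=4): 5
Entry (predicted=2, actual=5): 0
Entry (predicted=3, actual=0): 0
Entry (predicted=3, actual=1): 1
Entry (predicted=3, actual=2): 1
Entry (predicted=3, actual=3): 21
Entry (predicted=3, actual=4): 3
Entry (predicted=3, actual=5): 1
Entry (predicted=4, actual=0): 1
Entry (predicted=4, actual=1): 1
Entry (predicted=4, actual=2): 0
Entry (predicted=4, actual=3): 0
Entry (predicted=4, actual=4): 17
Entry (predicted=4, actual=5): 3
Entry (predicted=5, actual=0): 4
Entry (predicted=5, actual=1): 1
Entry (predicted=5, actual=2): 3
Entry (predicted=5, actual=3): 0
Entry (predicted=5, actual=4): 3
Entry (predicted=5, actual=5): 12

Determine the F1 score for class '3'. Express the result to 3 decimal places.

0.824

One-vs-rest for '3': TP = diagonal; FP = other classes predicted '3'; FN = '3' predicted as other.
F1 score = 2·TP/(2·TP+FP+FN).
3: TP=21, FP=0+1+1+3+1=6, FN=1+1+1+0+0=3 → 42/51 = 0.8235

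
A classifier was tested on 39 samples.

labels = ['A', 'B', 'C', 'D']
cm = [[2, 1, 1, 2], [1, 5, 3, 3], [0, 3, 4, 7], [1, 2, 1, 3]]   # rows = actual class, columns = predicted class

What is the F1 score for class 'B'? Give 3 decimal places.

Take TP from the diagonal, FP from the rest of the 'B' prediction marginal, FN from the rest of the 'B' actual marginal.
F1 score = 2·TP/(2·TP+FP+FN).
B: TP=5, FP=1+3+2=6, FN=1+3+3=7 → 10/23 = 0.4348

0.435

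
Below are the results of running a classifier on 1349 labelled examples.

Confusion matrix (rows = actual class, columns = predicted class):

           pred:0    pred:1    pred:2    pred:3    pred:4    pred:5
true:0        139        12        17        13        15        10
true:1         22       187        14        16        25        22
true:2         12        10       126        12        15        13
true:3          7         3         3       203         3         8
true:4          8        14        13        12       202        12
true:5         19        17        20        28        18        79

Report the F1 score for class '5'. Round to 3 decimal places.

0.486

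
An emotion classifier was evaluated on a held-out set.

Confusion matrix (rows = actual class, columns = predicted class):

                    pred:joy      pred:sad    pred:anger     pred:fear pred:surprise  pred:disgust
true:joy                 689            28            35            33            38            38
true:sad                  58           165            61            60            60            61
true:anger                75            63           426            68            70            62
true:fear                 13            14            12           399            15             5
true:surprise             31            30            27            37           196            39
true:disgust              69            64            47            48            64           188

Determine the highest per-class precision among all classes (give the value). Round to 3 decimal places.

0.737

Per-class precision (TP/(TP+FP)):
  joy: TP=689, FP=58+75+13+31+69=246 → 689/935 = 0.7369
  sad: TP=165, FP=28+63+14+30+64=199 → 165/364 = 0.4533
  anger: TP=426, FP=35+61+12+27+47=182 → 426/608 = 0.7007
  fear: TP=399, FP=33+60+68+37+48=246 → 399/645 = 0.6186
  surprise: TP=196, FP=38+60+70+15+64=247 → 196/443 = 0.4424
  disgust: TP=188, FP=38+61+62+5+39=205 → 188/393 = 0.4784
Highest is class 'joy' with precision = 0.737.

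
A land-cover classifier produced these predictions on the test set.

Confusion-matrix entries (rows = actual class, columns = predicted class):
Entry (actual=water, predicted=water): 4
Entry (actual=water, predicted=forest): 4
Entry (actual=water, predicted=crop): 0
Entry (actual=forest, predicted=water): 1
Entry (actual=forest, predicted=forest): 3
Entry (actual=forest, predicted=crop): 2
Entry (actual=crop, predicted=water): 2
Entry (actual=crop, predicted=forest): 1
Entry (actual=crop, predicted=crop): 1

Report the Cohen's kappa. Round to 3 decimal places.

0.135

Observed agreement pₒ = trace/N = 8/18 = 0.4444
Expected agreement pₑ = Σ (rowᵢ·colᵢ)/N² = (8·7 + 6·8 + 4·3)/18² = 0.3580
κ = (pₒ − pₑ)/(1 − pₑ) = (0.4444 − 0.3580)/(1 − 0.3580) = 0.135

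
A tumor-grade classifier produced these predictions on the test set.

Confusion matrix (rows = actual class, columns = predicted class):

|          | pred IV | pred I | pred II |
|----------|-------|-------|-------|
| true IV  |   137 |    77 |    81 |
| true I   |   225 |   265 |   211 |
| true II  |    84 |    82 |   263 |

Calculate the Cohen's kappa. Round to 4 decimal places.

Observed agreement pₒ = trace/N = 665/1425 = 0.46667
Expected agreement pₑ = Σ (rowᵢ·colᵢ)/N² = (295·446 + 701·424 + 429·555)/1425² = 0.32842
κ = (pₒ − pₑ)/(1 − pₑ) = (0.46667 − 0.32842)/(1 − 0.32842) = 0.2059

0.2059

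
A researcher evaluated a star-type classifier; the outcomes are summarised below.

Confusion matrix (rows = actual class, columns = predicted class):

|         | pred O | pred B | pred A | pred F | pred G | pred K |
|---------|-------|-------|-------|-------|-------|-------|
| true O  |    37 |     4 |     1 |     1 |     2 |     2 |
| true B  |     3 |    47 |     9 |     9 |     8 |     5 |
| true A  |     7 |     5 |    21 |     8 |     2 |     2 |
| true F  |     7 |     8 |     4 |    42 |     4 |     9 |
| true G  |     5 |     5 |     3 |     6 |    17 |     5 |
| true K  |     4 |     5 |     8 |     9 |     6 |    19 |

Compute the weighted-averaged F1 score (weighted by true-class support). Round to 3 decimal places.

Per-class F1 score (2·TP/(2·TP+FP+FN)):
  O: TP=37, FP=3+7+7+5+4=26, FN=4+1+1+2+2=10 → 74/110 = 0.6727
  B: TP=47, FP=4+5+8+5+5=27, FN=3+9+9+8+5=34 → 94/155 = 0.6065
  A: TP=21, FP=1+9+4+3+8=25, FN=7+5+8+2+2=24 → 42/91 = 0.4615
  F: TP=42, FP=1+9+8+6+9=33, FN=7+8+4+4+9=32 → 84/149 = 0.5638
  G: TP=17, FP=2+8+2+4+6=22, FN=5+5+3+6+5=24 → 34/80 = 0.4250
  K: TP=19, FP=2+5+2+9+5=23, FN=4+5+8+9+6=32 → 38/93 = 0.4086
Weighted-F1 score = Σ (supportᵢ/N)·F1 scoreᵢ with N=339: (47/339)·0.6727 + (81/339)·0.6065 + (45/339)·0.4615 + (74/339)·0.5638 + (41/339)·0.4250 + (51/339)·0.4086 = 0.535

0.535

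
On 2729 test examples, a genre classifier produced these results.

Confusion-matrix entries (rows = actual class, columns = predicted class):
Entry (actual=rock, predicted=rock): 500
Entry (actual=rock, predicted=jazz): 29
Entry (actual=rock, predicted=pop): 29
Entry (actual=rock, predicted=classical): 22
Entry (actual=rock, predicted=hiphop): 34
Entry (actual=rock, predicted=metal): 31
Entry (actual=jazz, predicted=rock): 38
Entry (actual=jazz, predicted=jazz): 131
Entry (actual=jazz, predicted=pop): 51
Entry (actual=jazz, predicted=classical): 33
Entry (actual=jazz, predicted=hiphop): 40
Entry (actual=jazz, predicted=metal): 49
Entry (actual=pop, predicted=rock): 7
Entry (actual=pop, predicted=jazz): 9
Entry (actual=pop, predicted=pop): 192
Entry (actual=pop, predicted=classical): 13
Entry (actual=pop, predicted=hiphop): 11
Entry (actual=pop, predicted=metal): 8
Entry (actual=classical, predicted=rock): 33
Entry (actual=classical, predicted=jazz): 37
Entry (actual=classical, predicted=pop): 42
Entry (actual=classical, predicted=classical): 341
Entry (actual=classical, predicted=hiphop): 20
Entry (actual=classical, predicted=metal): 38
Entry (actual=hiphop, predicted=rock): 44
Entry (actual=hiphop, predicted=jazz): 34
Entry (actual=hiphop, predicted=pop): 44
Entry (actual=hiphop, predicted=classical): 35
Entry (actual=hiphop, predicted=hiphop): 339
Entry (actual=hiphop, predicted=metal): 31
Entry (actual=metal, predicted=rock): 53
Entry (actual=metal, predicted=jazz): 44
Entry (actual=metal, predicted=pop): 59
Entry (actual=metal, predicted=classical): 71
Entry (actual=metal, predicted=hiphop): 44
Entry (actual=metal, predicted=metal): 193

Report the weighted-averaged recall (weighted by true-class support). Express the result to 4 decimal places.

Per-class recall (TP/(TP+FN)):
  rock: TP=500, FN=29+29+22+34+31=145 → 500/645 = 0.77519
  jazz: TP=131, FN=38+51+33+40+49=211 → 131/342 = 0.38304
  pop: TP=192, FN=7+9+13+11+8=48 → 192/240 = 0.80000
  classical: TP=341, FN=33+37+42+20+38=170 → 341/511 = 0.66732
  hiphop: TP=339, FN=44+34+44+35+31=188 → 339/527 = 0.64326
  metal: TP=193, FN=53+44+59+71+44=271 → 193/464 = 0.41595
Weighted-recall = Σ (supportᵢ/N)·recallᵢ with N=2729: (645/2729)·0.77519 + (342/2729)·0.38304 + (240/2729)·0.80000 + (511/2729)·0.66732 + (527/2729)·0.64326 + (464/2729)·0.41595 = 0.6215

0.6215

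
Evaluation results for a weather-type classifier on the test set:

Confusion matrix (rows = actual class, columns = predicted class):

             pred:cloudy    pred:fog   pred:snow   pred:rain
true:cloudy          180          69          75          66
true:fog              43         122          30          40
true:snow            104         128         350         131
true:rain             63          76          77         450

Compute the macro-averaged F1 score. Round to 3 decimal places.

Per-class F1 score (2·TP/(2·TP+FP+FN)):
  cloudy: TP=180, FP=43+104+63=210, FN=69+75+66=210 → 360/780 = 0.4615
  fog: TP=122, FP=69+128+76=273, FN=43+30+40=113 → 244/630 = 0.3873
  snow: TP=350, FP=75+30+77=182, FN=104+128+131=363 → 700/1245 = 0.5622
  rain: TP=450, FP=66+40+131=237, FN=63+76+77=216 → 900/1353 = 0.6652
Macro-F1 score = mean = (0.4615 + 0.3873 + 0.5622 + 0.6652) / 4 = 0.519

0.519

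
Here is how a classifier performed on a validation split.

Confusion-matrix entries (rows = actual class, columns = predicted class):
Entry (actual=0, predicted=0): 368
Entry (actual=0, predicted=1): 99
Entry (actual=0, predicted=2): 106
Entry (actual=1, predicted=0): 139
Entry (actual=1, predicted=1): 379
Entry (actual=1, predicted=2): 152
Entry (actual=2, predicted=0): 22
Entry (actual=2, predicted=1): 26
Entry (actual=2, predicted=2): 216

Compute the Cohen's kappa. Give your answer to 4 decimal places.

Observed agreement pₒ = trace/N = 963/1507 = 0.63902
Expected agreement pₑ = Σ (rowᵢ·colᵢ)/N² = (573·529 + 670·504 + 264·474)/1507² = 0.33726
κ = (pₒ − pₑ)/(1 − pₑ) = (0.63902 − 0.33726)/(1 − 0.33726) = 0.4553

0.4553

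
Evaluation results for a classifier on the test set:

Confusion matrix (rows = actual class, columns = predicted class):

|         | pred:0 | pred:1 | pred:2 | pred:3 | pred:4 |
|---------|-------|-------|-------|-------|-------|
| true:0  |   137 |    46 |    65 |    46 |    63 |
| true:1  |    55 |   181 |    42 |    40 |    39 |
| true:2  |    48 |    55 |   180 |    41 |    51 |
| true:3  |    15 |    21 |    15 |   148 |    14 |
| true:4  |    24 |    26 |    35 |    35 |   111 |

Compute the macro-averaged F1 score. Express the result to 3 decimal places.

Per-class F1 score (2·TP/(2·TP+FP+FN)):
  0: TP=137, FP=55+48+15+24=142, FN=46+65+46+63=220 → 274/636 = 0.4308
  1: TP=181, FP=46+55+21+26=148, FN=55+42+40+39=176 → 362/686 = 0.5277
  2: TP=180, FP=65+42+15+35=157, FN=48+55+41+51=195 → 360/712 = 0.5056
  3: TP=148, FP=46+40+41+35=162, FN=15+21+15+14=65 → 296/523 = 0.5660
  4: TP=111, FP=63+39+51+14=167, FN=24+26+35+35=120 → 222/509 = 0.4361
Macro-F1 score = mean = (0.4308 + 0.5277 + 0.5056 + 0.5660 + 0.4361) / 5 = 0.493

0.493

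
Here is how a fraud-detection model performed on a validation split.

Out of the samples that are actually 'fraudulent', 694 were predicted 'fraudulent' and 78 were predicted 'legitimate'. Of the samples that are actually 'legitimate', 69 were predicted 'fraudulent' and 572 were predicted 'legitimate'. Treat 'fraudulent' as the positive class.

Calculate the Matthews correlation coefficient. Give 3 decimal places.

0.790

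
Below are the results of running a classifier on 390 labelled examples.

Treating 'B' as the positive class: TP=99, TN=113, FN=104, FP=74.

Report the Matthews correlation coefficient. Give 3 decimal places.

MCC = (TP·TN − FP·FN) / √((TP+FP)(TP+FN)(TN+FP)(TN+FN))
Numerator = 99·113 − 74·104 = 3491
Denominator = √(173·203·187·217) = √1425093901 = 37750.4159
MCC = 3491 / 37750.4159 = 0.092

0.092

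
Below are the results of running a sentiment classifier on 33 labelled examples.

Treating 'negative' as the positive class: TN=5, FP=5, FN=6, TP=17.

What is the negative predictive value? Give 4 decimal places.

NPV = TN/(TN+FN) = 5/(5+6) = 0.4545

0.4545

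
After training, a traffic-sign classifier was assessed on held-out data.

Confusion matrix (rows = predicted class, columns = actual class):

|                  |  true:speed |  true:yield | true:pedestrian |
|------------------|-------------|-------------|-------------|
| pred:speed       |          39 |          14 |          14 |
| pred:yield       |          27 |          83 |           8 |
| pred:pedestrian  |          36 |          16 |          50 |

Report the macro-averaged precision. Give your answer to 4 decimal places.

0.5919

Per-class precision (TP/(TP+FP)):
  speed: TP=39, FP=14+14=28 → 39/67 = 0.58209
  yield: TP=83, FP=27+8=35 → 83/118 = 0.70339
  pedestrian: TP=50, FP=36+16=52 → 50/102 = 0.49020
Macro-precision = mean = (0.58209 + 0.70339 + 0.49020) / 3 = 0.5919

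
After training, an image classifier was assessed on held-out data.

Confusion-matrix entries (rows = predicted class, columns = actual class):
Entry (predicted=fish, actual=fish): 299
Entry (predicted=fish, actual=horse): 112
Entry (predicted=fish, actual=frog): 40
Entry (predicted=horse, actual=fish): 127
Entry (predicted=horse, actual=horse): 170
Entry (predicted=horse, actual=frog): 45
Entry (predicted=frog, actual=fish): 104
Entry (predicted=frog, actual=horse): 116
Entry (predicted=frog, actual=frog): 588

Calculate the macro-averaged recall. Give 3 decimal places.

0.622

Per-class recall (TP/(TP+FN)):
  fish: TP=299, FN=127+104=231 → 299/530 = 0.5642
  horse: TP=170, FN=112+116=228 → 170/398 = 0.4271
  frog: TP=588, FN=40+45=85 → 588/673 = 0.8737
Macro-recall = mean = (0.5642 + 0.4271 + 0.8737) / 3 = 0.622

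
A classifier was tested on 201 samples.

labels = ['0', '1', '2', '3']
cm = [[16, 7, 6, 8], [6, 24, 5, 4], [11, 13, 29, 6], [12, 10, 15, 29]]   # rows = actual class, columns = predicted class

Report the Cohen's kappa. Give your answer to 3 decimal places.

0.316

Observed agreement pₒ = trace/N = 98/201 = 0.4876
Expected agreement pₑ = Σ (rowᵢ·colᵢ)/N² = (37·45 + 39·54 + 59·55 + 66·47)/201² = 0.2504
κ = (pₒ − pₑ)/(1 − pₑ) = (0.4876 − 0.2504)/(1 − 0.2504) = 0.316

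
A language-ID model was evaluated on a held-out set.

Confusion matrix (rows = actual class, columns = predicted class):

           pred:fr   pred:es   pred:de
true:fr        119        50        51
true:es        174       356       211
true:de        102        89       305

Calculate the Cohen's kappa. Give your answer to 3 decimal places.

Observed agreement pₒ = trace/N = 780/1457 = 0.5353
Expected agreement pₑ = Σ (rowᵢ·colᵢ)/N² = (220·395 + 741·495 + 496·567)/1457² = 0.3462
κ = (pₒ − pₑ)/(1 − pₑ) = (0.5353 − 0.3462)/(1 − 0.3462) = 0.289

0.289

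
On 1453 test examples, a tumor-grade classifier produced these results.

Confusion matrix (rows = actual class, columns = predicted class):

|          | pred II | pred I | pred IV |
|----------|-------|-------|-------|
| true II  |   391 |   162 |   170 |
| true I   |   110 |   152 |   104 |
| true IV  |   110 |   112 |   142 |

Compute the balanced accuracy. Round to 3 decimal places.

Balanced accuracy = mean of per-class recall.
  II: recall = 391/723 = 0.5408
  I: recall = 152/366 = 0.4153
  IV: recall = 142/364 = 0.3901
Mean = (0.5408 + 0.4153 + 0.3901) / 3 = 0.449

0.449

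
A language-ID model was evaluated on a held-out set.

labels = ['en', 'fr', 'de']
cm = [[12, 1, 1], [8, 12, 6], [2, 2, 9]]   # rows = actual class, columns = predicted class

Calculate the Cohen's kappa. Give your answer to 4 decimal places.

Observed agreement pₒ = trace/N = 33/53 = 0.62264
Expected agreement pₑ = Σ (rowᵢ·colᵢ)/N² = (14·22 + 26·15 + 13·16)/53² = 0.32253
κ = (pₒ − pₑ)/(1 − pₑ) = (0.62264 − 0.32253)/(1 − 0.32253) = 0.4430

0.4430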